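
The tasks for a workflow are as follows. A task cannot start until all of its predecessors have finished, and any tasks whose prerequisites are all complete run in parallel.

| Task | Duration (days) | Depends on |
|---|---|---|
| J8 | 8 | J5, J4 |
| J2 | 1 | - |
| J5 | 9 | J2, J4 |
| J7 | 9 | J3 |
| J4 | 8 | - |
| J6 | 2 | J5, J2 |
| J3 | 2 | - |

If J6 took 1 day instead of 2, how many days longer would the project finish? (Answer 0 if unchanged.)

As given, the longest chain is J4→J5→J8 = 8+9+8 = 25, so the finish is 25 days.
J6 has 6 days of float (longest path through it is 19).
That remains the longest chain; total 25 days.
Change in finish: 25 − 25 = +0 days.

0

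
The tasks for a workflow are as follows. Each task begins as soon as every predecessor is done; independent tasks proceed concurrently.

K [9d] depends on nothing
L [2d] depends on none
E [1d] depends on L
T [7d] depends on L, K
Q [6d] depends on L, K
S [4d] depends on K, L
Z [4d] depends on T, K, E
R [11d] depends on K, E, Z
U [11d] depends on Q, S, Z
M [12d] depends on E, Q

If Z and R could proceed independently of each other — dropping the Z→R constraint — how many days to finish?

31

Original critical path: K→T→Z→R = 9+7+4+11 = 31 ⇒ 31 days.
Without Z→R, R's earliest start moves from 20 to 9.
After: K→T→Z→U = 9+7+4+11 = 31 → 31 days.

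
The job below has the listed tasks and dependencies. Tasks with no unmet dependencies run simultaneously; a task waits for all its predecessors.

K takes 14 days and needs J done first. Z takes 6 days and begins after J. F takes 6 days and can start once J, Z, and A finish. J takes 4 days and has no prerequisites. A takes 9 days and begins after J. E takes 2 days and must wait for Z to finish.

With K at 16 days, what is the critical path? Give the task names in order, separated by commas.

J, K

As given, the longest chain is J→A→F = 4+9+6 = 19, so the finish is 19 days.
K is off the critical path — its longest chain is 18 days, giving 1 of slack.
The binding chain switches to J→K = 4+16 = 20; finish 20 days.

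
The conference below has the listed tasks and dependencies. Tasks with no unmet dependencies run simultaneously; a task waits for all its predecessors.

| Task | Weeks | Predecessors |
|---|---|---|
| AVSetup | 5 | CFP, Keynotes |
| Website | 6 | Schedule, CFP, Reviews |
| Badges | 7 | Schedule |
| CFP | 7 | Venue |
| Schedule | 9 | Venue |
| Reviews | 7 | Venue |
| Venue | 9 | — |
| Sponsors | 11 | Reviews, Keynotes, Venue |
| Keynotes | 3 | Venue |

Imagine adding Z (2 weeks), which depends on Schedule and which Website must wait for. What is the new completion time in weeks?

Originally the project takes 27 weeks.
With Z inserted, Website now waits for max(Schedule, CFP, Reviews, Z).
New critical path: Venue→Reviews→Sponsors = 9+7+11 = 27 ⇒ 27 weeks.

27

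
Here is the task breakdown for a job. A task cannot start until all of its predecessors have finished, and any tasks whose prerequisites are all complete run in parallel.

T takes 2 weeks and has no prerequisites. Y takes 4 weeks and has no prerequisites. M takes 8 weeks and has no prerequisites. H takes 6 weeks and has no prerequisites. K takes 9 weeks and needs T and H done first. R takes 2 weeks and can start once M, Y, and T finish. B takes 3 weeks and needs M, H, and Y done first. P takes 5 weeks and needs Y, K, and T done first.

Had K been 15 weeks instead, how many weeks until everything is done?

Actual critical path: H→K→P = 6+9+5 = 20 ⇒ 20 weeks.
K lies on that path, so at 15 weeks the path becomes 26 weeks.
That remains the longest chain; total 26 weeks.

26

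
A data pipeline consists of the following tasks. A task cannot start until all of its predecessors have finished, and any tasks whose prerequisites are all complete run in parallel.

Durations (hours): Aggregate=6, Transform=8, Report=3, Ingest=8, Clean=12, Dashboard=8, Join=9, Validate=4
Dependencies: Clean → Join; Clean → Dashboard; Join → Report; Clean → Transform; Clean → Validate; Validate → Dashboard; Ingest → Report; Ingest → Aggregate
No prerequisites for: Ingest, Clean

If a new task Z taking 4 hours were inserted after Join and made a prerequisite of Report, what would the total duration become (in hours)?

Originally the project takes 24 hours.
With Z inserted, Report now waits for max(Ingest, Join, Z).
New critical path: Clean→Join→Z→Report = 12+9+4+3 = 28 ⇒ 28 hours.

28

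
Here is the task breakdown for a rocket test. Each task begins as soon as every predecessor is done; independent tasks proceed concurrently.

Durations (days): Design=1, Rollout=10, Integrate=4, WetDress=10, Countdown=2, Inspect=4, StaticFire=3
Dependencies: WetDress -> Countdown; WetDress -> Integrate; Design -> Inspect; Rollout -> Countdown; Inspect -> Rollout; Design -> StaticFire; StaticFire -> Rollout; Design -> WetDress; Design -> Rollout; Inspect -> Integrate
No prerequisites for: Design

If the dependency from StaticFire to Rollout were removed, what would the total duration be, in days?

17

Before: longest chain Design→Inspect→Rollout→Countdown = 1+4+10+2 = 17, finish 17.
Dropping StaticFire→Rollout doesn't change Rollout's earliest start (5); another predecessor still binds.
The longest chain is now Design→Inspect→Rollout→Countdown = 1+4+10+2 = 17, so the plan takes 17 days.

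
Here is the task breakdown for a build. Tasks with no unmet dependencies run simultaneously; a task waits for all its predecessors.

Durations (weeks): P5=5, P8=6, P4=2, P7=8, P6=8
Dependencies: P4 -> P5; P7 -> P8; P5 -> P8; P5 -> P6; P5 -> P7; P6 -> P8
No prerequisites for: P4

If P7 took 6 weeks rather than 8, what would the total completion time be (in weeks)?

Critical path before the change: P4→P5→P7→P8 = 2+5+8+6 = 21 giving 21 weeks.
P7 is on the critical path; changing it to 6 makes that path 19 weeks.
The binding chain switches to P4→P5→P6→P8 = 2+5+8+6 = 21; finish 21 weeks.

21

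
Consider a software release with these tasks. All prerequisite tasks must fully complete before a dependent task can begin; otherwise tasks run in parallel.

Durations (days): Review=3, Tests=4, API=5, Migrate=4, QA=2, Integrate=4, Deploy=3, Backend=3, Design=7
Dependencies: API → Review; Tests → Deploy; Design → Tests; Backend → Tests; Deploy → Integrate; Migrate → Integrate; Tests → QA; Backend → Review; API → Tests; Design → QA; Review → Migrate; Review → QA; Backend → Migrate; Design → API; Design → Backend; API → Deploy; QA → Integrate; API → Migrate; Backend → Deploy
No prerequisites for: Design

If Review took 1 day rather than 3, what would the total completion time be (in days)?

Critical path before the change: Design→API→Review→Migrate→Integrate = 7+5+3+4+4 = 23 giving 23 days.
Since Review is critical, the -2 change carries straight to that chain (now 21 days).
Now Design→API→Tests→Deploy→Integrate = 7+5+4+3+4 = 23 is longest, so the finish becomes 23 days.

23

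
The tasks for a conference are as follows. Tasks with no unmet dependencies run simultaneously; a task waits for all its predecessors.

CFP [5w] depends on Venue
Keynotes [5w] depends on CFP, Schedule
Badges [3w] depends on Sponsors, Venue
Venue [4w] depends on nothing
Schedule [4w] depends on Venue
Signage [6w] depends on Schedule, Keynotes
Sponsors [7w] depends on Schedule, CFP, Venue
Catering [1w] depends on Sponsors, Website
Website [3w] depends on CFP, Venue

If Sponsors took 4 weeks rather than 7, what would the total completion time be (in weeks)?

Critical path before the change: Venue→CFP→Keynotes→Signage = 4+5+5+6 = 20 giving 20 weeks.
The longest path through Sponsors is only 19 weeks, so Sponsors has float 1.
No other chain overtakes it, so the finish is 20 weeks.

20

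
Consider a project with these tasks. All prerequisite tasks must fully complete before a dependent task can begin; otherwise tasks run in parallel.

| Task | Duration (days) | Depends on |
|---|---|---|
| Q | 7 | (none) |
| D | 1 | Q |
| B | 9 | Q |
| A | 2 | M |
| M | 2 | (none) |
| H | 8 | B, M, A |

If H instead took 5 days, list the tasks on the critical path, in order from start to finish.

The binding path is Q→B→H = 7+9+8 = 24; finish at 24 days.
H is on the critical path; changing it to 5 makes that path 21 days.
That remains the longest chain; total 21 days.

Q, B, H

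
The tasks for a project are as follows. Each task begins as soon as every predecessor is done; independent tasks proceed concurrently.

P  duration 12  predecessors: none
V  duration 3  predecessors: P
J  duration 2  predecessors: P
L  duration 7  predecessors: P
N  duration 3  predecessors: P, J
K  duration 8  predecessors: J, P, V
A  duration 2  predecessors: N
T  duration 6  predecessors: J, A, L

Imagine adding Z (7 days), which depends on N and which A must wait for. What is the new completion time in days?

32

Originally the project takes 25 days.
With Z inserted, A now waits for max(N, Z).
New critical path: P→J→N→Z→A→T = 12+2+3+7+2+6 = 32 ⇒ 32 days.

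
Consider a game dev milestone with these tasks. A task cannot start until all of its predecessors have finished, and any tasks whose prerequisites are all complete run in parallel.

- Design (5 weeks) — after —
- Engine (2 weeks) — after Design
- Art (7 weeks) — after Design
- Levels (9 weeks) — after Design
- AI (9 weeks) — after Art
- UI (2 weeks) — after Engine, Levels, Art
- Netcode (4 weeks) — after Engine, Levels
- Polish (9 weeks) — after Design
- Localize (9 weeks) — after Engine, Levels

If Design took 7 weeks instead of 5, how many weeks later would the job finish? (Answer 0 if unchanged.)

Baseline: Design→Levels→Localize = 5+9+9 = 23 → 23 weeks.
Since Design is critical, the +2 change carries straight to that chain (now 25 weeks).
That remains the longest chain; total 25 weeks.
Change in finish: 25 − 23 = +2 weeks.

2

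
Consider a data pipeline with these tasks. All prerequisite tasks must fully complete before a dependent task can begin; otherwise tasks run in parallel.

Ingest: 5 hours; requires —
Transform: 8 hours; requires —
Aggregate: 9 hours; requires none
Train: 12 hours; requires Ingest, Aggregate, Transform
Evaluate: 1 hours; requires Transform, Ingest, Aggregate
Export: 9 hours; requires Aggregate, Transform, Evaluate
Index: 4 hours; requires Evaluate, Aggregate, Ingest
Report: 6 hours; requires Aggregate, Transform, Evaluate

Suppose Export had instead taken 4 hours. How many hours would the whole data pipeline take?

21

The binding path is Aggregate→Train = 9+12 = 21; finish at 21 hours.
Export has 2 hours of float (longest path through it is 19).
The critical path is still Aggregate→Train; finish is now 21 hours.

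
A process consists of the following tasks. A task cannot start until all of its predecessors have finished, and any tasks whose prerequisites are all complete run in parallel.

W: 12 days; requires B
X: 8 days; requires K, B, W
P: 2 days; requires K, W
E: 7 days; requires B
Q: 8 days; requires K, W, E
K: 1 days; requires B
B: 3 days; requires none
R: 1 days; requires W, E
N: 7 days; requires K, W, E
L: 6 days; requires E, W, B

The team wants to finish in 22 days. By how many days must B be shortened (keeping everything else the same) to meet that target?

1

Current finish: 23 days; target: 22.
B is on every critical path, so each day cut from B cuts the finish by one (this holds down to a finish of 21).
Need 23 − 22 = 1 day off B → B becomes 2 days, finish becomes 22.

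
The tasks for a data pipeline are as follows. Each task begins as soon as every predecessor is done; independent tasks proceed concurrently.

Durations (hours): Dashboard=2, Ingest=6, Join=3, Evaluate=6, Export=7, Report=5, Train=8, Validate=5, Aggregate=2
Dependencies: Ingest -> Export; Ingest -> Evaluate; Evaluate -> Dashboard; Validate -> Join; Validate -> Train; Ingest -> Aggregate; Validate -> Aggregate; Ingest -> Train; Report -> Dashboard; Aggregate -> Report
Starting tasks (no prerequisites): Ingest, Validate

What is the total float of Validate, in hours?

Ingest→Aggregate→Report→Dashboard = 6+2+5+2 = 15 sets the makespan at 15 hours.
Validate finishes as early as 5 and must finish by 6.
Float = 15 − 14 = 1.

1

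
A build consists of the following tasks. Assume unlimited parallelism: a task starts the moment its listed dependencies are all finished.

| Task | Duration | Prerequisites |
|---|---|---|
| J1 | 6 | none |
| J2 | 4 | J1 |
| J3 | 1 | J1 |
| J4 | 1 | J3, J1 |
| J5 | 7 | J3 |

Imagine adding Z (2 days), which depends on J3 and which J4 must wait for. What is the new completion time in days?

14

Originally the plan takes 14 days.
With Z inserted, J4 now waits for max(J3, J1, Z).
New critical path: J1→J3→J5 = 6+1+7 = 14 ⇒ 14 days.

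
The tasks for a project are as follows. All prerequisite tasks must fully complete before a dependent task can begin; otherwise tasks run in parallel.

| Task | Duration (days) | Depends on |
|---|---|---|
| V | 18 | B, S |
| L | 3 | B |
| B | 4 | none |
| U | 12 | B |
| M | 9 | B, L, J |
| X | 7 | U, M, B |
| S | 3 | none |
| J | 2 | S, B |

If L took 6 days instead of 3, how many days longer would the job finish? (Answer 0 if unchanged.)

3

Actual critical path: B→L→M→X = 4+3+9+7 = 23 ⇒ 23 days.
L lies on that path, so at 6 days the path becomes 26 days.
That remains the longest chain; total 26 days.
Change in finish: 26 − 23 = +3 days.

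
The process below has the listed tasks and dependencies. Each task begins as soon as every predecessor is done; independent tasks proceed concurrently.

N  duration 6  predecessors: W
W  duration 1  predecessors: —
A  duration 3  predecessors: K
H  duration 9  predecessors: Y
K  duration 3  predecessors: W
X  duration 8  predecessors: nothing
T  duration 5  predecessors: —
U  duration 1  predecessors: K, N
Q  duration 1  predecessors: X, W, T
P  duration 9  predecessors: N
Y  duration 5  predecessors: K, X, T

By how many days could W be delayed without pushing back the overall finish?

Critical path: X→Y→H = 8+5+9 = 22, so the finish is 22 days.
Longest path through W: 18 days (earliest finish 1, latest finish 5).
Slack of W = 4 − 0 = 4 days.

4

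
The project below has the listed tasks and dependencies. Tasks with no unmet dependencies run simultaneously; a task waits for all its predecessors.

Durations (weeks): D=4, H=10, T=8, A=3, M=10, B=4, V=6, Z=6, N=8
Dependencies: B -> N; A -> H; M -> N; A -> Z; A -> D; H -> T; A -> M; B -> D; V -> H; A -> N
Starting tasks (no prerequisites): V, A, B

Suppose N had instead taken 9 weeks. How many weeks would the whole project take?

Baseline: V→H→T = 6+10+8 = 24 → 24 weeks.
The longest path through N is only 21 weeks, so N has float 3.
The critical path is still V→H→T; finish is now 24 weeks.

24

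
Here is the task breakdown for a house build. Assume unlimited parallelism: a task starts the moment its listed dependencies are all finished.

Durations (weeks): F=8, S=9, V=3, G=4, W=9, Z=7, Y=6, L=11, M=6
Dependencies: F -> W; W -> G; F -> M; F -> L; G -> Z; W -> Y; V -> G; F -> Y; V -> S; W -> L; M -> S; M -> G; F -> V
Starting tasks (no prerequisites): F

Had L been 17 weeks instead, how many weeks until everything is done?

34

Actual critical path: F→W→L = 8+9+11 = 28 ⇒ 28 weeks.
L lies on that path, so at 17 weeks the path becomes 34 weeks.
No other chain overtakes it, so the finish is 34 weeks.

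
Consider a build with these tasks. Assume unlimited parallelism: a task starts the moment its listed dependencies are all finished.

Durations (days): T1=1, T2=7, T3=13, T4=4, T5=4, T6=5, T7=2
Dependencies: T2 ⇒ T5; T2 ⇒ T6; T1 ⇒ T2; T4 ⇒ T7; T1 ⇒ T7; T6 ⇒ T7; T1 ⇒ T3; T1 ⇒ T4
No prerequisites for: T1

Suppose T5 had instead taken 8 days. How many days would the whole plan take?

Baseline: T1→T2→T6→T7 = 1+7+5+2 = 15 → 15 days.
T5 is off the critical path — its longest chain is 12 days, giving 3 of slack.
Now T1→T2→T5 = 1+7+8 = 16 is longest, so the finish becomes 16 days.

16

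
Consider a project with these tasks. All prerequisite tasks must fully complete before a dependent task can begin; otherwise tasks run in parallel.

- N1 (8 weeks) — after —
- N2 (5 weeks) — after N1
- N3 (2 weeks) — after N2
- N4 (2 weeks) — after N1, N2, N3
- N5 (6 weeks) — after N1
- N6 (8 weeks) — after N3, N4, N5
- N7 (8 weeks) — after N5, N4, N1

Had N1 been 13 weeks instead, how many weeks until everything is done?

30

Critical path before the change: N1→N2→N3→N4→N6 = 8+5+2+2+8 = 25 giving 25 weeks.
N1 lies on that path, so at 13 weeks the path becomes 30 weeks.
The critical path is still N1→N2→N3→N4→N6; finish is now 30 weeks.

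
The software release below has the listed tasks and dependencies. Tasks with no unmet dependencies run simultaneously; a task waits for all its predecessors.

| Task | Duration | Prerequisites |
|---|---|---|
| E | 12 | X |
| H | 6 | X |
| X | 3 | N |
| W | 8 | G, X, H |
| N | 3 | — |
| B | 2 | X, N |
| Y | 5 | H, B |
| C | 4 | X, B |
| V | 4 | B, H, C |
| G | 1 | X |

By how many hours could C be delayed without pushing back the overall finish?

N→X→H→W = 3+3+6+8 = 20 sets the makespan at 20 hours.
The longest chain containing C totals 16 hours.
Float = 20 − 16 = 4.

4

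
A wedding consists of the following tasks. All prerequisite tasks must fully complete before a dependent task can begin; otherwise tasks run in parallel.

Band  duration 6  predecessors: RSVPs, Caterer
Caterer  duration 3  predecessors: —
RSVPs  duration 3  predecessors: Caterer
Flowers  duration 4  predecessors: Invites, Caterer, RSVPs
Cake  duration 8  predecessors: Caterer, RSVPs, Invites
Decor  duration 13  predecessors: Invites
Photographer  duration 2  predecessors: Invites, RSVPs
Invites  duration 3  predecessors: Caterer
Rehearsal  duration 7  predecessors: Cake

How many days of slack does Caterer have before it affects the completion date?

0

The longest chain is Caterer→Invites→Cake→Rehearsal = 3+3+8+7 = 21; overall finish 21 days.
Caterer finishes as early as 3 and must finish by 3.
Float = 21 − 21 = 0.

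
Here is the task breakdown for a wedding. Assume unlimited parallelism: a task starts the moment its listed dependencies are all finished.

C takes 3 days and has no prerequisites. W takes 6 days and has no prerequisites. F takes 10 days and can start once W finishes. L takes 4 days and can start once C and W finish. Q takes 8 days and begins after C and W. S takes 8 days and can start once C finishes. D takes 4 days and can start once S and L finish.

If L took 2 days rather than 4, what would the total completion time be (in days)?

16

Baseline: W→F = 6+10 = 16 → 16 days.
L has 2 days of float (longest path through it is 14).
That remains the longest chain; total 16 days.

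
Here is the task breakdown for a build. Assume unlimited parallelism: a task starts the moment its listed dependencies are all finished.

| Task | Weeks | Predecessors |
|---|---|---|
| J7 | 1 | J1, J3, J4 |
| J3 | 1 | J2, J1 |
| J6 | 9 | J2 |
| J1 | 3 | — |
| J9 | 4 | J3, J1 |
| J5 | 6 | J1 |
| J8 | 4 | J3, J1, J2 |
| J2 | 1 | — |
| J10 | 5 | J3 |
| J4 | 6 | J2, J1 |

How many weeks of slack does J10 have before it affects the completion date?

J1→J4→J7 = 3+6+1 = 10 sets the makespan at 10 weeks.
The longest chain containing J10 totals 9 weeks.
Float = 10 − 9 = 1.

1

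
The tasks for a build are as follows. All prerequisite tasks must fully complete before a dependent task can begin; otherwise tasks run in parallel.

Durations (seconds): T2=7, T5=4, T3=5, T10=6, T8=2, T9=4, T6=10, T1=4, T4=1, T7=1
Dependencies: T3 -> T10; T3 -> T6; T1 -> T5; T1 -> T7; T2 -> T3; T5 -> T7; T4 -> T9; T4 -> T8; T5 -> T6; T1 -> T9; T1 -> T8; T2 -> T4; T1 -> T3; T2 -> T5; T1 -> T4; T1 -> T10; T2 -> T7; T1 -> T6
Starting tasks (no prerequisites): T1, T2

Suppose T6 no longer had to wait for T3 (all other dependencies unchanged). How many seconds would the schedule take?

Before: longest chain T2→T3→T6 = 7+5+10 = 22, finish 22.
Without T3→T6, T6's earliest start moves from 12 to 11.
After: T2→T5→T6 = 7+4+10 = 21 → 21 seconds.

21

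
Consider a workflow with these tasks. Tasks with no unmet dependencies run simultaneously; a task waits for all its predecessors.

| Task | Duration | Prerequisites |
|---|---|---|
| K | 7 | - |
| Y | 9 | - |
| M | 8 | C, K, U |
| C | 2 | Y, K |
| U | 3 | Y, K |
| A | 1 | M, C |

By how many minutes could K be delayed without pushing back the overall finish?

The longest chain is Y→U→M→A = 9+3+8+1 = 21; overall finish 21 minutes.
Longest path through K: 19 minutes (earliest finish 7, latest finish 9).
Float = 21 − 19 = 2.

2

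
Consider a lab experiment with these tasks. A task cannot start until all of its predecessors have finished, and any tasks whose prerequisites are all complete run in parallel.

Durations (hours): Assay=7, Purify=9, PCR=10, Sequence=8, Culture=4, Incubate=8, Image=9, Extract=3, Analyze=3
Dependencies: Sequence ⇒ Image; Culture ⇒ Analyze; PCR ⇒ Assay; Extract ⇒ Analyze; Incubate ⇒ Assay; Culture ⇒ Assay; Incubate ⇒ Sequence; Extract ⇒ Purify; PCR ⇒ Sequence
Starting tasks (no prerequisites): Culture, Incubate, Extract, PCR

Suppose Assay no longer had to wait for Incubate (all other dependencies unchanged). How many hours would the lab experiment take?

Before: longest chain PCR→Sequence→Image = 10+8+9 = 27, finish 27.
Dropping Incubate→Assay doesn't change Assay's earliest start (10); another predecessor still binds.
After: PCR→Sequence→Image = 10+8+9 = 27 → 27 hours.

27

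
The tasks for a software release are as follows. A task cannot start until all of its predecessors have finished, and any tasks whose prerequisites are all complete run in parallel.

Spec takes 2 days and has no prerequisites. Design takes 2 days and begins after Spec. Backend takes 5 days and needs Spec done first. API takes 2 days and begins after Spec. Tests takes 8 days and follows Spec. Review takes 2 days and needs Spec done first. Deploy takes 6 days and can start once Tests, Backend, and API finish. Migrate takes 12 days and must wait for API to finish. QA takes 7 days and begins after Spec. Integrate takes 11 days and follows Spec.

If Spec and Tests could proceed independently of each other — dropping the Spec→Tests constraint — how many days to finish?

With the dependency in place, Spec→API→Migrate = 2+2+12 = 16 sets the finish at 16 days.
Without Spec→Tests, Tests's earliest start moves from 2 to 0.
After: Spec→API→Migrate = 2+2+12 = 16 → 16 days.

16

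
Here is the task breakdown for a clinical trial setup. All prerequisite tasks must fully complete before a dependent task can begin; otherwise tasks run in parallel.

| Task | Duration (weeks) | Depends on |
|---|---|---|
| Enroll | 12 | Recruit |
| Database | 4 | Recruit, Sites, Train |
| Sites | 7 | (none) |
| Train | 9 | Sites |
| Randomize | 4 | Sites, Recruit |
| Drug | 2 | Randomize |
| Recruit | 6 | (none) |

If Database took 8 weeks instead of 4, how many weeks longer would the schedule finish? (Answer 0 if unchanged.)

Baseline: Sites→Train→Database = 7+9+4 = 20 → 20 weeks.
Database is on the critical path; changing it to 8 makes that path 24 weeks.
That remains the longest chain; total 24 weeks.
Change in finish: 24 − 20 = +4 weeks.

4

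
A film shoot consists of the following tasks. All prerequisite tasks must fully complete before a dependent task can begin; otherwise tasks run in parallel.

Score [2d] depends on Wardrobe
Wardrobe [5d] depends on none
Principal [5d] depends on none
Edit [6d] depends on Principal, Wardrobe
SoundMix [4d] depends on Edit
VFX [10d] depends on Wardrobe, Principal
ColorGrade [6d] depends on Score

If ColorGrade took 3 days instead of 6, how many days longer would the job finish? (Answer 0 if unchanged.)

0

Critical path before the change: Wardrobe→VFX = 5+10 = 15 giving 15 days.
ColorGrade is off the critical path — its longest chain is 13 days, giving 2 of slack.
The critical path is still Wardrobe→VFX; finish is now 15 days.
Change in finish: 15 − 15 = +0 days.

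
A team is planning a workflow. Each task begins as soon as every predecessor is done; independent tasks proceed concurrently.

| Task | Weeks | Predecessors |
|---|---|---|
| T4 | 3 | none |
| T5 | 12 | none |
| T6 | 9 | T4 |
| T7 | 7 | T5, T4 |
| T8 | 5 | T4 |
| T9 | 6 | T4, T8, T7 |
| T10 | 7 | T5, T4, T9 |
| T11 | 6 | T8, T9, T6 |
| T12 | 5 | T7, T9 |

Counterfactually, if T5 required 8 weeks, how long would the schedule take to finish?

The binding path is T5→T7→T9→T10 = 12+7+6+7 = 32; finish at 32 weeks.
T5 is on the critical path; changing it to 8 makes that path 28 weeks.
No other chain overtakes it, so the finish is 28 weeks.

28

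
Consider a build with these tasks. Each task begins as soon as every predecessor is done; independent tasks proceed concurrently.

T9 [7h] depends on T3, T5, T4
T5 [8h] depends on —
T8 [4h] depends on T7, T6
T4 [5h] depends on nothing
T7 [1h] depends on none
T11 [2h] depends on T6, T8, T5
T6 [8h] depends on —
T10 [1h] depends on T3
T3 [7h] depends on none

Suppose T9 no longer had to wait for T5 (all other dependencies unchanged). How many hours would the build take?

Original critical path: T5→T9 = 8+7 = 15 ⇒ 15 hours.
Without T5→T9, T9's earliest start moves from 8 to 7.
After: T3→T9 = 7+7 = 14 → 14 hours.

14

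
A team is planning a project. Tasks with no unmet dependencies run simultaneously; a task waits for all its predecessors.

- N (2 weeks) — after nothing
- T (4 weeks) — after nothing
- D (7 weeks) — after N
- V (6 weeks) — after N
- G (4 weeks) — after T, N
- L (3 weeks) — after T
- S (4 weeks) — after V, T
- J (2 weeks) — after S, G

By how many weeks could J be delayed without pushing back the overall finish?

0

The longest chain is N→V→S→J = 2+6+4+2 = 14; overall finish 14 weeks.
The longest chain containing J totals 14 weeks.
Slack of J = 12 − 12 = 0 weeks.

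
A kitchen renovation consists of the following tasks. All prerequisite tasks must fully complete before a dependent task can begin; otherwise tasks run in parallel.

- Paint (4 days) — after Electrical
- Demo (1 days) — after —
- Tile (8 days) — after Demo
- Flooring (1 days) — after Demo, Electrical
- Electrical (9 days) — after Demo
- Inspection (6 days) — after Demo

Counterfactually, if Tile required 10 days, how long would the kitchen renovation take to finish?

14

The binding path is Demo→Electrical→Paint = 1+9+4 = 14; finish at 14 days.
The longest path through Tile is only 9 days, so Tile has float 5.
The critical path is still Demo→Electrical→Paint; finish is now 14 days.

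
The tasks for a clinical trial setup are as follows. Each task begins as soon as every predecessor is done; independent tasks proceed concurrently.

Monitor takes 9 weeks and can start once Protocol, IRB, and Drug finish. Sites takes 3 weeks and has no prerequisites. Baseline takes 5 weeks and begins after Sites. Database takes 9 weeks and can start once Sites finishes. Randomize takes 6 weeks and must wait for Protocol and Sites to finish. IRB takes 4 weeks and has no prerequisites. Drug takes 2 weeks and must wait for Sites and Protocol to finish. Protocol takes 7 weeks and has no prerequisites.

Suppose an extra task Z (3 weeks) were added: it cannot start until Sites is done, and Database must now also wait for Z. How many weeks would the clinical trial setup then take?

18

Originally the clinical trial setup takes 18 weeks.
With Z inserted, Database now waits for max(Sites, Z).
New critical path: Protocol→Drug→Monitor = 7+2+9 = 18 ⇒ 18 weeks.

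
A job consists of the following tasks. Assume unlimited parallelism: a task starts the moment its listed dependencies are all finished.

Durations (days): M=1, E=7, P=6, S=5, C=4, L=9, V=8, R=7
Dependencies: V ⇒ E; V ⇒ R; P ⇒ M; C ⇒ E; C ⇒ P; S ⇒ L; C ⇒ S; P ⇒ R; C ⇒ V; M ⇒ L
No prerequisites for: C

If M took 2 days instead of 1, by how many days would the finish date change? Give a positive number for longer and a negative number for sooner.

Baseline: C→P→M→L = 4+6+1+9 = 20 → 20 days.
M lies on that path, so at 2 days the path becomes 21 days.
That remains the longest chain; total 21 days.
Change in finish: 21 − 20 = +1 days.

1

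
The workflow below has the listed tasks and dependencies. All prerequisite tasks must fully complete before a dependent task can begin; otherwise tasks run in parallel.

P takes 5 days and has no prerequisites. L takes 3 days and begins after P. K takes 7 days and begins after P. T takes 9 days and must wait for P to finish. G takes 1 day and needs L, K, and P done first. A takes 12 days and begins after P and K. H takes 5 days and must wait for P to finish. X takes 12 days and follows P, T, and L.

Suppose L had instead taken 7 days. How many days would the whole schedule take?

26

Actual critical path: P→T→X = 5+9+12 = 26 ⇒ 26 days.
L has 6 days of float (longest path through it is 20).
No other chain overtakes it, so the finish is 26 days.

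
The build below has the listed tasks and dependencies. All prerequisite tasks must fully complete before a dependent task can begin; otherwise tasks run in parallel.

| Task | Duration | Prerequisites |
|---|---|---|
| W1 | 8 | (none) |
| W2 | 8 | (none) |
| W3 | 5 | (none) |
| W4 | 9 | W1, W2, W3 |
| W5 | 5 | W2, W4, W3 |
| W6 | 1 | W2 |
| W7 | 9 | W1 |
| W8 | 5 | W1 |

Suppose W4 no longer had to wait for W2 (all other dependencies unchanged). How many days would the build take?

Before: longest chain W1→W4→W5 = 8+9+5 = 22, finish 22.
Dropping W2→W4 doesn't change W4's earliest start (8); another predecessor still binds.
After: W1→W4→W5 = 8+9+5 = 22 → 22 days.

22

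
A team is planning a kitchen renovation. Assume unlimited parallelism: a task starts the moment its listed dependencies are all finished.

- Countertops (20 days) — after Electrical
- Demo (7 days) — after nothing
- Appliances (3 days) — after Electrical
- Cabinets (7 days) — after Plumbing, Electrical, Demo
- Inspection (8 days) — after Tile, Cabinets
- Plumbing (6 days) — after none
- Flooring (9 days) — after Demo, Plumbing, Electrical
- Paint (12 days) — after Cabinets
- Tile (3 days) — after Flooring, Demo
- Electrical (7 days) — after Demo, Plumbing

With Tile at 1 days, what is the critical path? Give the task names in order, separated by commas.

Baseline: Demo→Electrical→Flooring→Tile→Inspection = 7+7+9+3+8 = 34 → 34 days.
Tile lies on that path, so at 1 day the path becomes 32 days.
Now Demo→Electrical→Countertops = 7+7+20 = 34 is longest, so the finish becomes 34 days.

Demo, Electrical, Countertops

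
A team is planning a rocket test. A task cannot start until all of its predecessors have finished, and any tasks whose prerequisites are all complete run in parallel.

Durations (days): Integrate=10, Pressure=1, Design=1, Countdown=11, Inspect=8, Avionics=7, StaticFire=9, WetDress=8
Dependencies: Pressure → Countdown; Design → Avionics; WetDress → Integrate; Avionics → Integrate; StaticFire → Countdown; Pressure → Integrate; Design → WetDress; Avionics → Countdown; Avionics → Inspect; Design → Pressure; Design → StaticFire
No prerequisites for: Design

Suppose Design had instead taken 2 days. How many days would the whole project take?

The binding path is Design→StaticFire→Countdown = 1+9+11 = 21; finish at 21 days.
Design is on the critical path; changing it to 2 makes that path 22 days.
The critical path is still Design→StaticFire→Countdown; finish is now 22 days.

22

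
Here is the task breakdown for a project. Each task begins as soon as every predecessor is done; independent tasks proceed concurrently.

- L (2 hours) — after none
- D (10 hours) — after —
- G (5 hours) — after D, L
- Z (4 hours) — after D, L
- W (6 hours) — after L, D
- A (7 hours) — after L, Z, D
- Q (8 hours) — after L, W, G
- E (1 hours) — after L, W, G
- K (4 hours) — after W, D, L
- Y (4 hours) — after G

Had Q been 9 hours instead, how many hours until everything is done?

25

Actual critical path: D→W→Q = 10+6+8 = 24 ⇒ 24 hours.
Since Q is critical, the +1 change carries straight to that chain (now 25 hours).
That remains the longest chain; total 25 hours.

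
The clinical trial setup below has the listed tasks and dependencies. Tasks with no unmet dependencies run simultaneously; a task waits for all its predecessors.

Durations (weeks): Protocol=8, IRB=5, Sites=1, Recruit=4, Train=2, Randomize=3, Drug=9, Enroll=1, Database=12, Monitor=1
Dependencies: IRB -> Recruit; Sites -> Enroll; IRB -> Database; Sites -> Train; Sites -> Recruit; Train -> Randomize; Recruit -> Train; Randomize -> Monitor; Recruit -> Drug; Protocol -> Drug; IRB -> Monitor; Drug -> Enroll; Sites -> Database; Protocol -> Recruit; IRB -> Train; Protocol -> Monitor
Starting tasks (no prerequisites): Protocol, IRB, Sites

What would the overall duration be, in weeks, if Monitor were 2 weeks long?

22

As given, the longest chain is Protocol→Recruit→Drug→Enroll = 8+4+9+1 = 22, so the finish is 22 weeks.
Monitor is off the critical path — its longest chain is 18 weeks, giving 4 of slack.
That remains the longest chain; total 22 weeks.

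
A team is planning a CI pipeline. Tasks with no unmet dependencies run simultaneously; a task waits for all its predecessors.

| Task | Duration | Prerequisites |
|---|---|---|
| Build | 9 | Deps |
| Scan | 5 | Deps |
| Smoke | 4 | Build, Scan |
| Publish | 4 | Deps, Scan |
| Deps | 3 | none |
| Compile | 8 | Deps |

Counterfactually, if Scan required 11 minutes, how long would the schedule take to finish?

18

As given, the longest chain is Deps→Build→Smoke = 3+9+4 = 16, so the finish is 16 minutes.
Scan has 4 minutes of float (longest path through it is 12).
The binding chain switches to Deps→Scan→Publish = 3+11+4 = 18; finish 18 minutes.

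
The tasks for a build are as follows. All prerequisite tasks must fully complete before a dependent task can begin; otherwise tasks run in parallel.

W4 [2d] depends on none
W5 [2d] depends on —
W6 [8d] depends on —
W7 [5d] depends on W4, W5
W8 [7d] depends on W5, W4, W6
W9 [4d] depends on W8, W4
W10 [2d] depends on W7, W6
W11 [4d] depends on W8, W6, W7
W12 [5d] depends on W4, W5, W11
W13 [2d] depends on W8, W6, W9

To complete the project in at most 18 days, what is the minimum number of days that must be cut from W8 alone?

6

Current finish: 24 days; target: 18.
W8 is on every critical path, so each day cut from W8 cuts the finish by one (this holds down to a finish of 18).
Need 24 − 18 = 6 days off W8 → W8 becomes 1 day, finish becomes 18.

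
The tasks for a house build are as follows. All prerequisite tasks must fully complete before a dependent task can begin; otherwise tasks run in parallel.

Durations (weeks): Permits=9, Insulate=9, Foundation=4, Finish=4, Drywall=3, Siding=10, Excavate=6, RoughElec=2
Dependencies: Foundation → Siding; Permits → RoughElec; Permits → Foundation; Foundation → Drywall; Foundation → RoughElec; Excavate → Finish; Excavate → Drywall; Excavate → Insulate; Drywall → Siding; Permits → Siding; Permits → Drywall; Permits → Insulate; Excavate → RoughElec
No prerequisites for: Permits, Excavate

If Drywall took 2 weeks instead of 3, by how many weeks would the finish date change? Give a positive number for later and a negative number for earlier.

The binding path is Permits→Foundation→Drywall→Siding = 9+4+3+10 = 26; finish at 26 weeks.
Drywall is on the critical path; changing it to 2 makes that path 25 weeks.
That remains the longest chain; total 25 weeks.
Change in finish: 25 − 26 = -1 weeks.

-1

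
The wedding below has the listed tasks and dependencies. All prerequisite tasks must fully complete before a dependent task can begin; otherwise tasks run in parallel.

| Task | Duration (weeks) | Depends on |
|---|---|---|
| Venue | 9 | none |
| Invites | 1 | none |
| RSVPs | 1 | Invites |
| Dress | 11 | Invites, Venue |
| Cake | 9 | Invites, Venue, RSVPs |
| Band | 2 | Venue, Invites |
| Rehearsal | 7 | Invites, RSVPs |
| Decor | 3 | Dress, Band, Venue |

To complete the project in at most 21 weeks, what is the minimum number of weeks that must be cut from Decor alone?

Current finish: 23 weeks; target: 21.
Decor is on every critical path, so each week cut from Decor cuts the finish by one (this holds down to a finish of 21).
Need 23 − 21 = 2 weeks off Decor → Decor becomes 1 week, finish becomes 21.

2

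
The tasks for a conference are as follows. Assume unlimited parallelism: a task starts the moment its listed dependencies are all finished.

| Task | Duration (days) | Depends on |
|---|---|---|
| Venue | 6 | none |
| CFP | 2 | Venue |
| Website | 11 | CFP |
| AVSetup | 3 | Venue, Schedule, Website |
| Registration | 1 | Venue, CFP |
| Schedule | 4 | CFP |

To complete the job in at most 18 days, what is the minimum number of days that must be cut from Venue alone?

Current finish: 22 days; target: 18.
Venue is on every critical path, so each day cut from Venue cuts the finish by one (this holds down to a finish of 17).
Need 22 − 18 = 4 days off Venue → Venue becomes 2 days, finish becomes 18.

4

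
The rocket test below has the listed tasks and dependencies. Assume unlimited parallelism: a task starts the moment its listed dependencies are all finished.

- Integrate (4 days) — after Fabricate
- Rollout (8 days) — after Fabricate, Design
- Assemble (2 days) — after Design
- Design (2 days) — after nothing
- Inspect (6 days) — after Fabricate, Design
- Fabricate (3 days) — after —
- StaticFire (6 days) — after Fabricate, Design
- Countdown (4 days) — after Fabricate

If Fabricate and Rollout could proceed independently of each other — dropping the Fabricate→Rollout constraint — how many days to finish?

10

Original critical path: Fabricate→Rollout = 3+8 = 11 ⇒ 11 days.
Without Fabricate→Rollout, Rollout's earliest start moves from 3 to 2.
The longest chain is now Design→Rollout = 2+8 = 10, so the rocket test takes 10 days.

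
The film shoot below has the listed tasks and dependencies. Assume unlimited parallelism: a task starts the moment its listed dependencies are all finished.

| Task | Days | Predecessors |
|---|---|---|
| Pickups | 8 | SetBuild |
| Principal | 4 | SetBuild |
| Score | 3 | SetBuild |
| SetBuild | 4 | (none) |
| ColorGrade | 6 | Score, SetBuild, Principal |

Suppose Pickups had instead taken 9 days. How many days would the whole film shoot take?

14

Critical path before the change: SetBuild→Principal→ColorGrade = 4+4+6 = 14 giving 14 days.
Pickups has 2 days of float (longest path through it is 12).
The critical path is still SetBuild→Principal→ColorGrade; finish is now 14 days.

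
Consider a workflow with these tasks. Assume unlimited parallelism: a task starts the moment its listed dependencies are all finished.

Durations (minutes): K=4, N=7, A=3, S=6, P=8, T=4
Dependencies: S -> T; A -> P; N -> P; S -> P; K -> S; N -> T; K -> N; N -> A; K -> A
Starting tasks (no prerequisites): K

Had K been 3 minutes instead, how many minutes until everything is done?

Baseline: K→N→A→P = 4+7+3+8 = 22 → 22 minutes.
K lies on that path, so at 3 minutes the path becomes 21 minutes.
No other chain overtakes it, so the finish is 21 minutes.

21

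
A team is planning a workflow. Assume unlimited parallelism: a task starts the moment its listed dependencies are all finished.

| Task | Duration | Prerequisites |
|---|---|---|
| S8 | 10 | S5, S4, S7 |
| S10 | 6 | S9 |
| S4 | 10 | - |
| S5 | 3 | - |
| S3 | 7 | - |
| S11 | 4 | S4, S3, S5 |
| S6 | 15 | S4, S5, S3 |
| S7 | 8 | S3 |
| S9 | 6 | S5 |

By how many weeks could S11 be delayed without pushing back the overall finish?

Critical path: S3→S7→S8 = 7+8+10 = 25, so the finish is 25 weeks.
The longest chain containing S11 totals 14 weeks.
Float = 25 − 14 = 11.

11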